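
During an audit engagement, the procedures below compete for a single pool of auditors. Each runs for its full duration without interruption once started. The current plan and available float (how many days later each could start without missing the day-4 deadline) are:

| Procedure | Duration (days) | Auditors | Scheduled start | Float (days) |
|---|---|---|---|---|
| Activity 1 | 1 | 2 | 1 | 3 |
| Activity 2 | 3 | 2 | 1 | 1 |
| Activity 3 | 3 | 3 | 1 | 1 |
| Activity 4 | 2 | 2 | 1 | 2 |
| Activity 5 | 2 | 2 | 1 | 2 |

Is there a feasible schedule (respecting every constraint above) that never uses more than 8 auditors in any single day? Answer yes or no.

yes

Schedule Activity 1@1, Activity 2@1, Activity 3@2, Activity 4@1, Activity 5@3: d1:6  d2:7  d3:7  d4:5 — peak 7 ≤ 8.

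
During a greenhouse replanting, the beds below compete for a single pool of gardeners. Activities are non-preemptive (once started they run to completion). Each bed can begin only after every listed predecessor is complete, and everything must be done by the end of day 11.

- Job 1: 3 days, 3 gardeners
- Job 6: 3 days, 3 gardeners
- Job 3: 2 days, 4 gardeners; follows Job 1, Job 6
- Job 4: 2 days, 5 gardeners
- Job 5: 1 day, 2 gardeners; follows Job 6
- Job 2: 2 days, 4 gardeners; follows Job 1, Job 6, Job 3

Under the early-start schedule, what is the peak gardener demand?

Early-start schedule: Job 1@1, Job 6@1, Job 3@4, Job 4@1, Job 5@4, Job 2@6.
Load per day: day 1: 11, day 2: 11, day 3: 6, day 4: 6, day 5: 4, day 6: 4, day 7: 4, day 8: 0, day 9: 0, day 10: 0, day 11: 0.
Peak is 11.

11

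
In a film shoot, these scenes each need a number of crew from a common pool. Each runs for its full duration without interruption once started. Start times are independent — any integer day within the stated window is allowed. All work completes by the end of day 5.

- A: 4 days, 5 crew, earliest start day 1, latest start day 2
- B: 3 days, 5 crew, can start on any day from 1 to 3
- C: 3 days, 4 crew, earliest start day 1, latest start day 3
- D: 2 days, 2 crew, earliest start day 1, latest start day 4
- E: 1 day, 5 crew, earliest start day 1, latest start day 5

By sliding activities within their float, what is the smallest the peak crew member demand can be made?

Early-start (A@1, B@1, C@1, D@1, E@1) gives peak 21: d1:21  d2:16  d3:14  d4:5  d5:0.
Shift D→4, E→4.
Schedule A@1, B@1, C@1, D@4, E@4: d1:14  d2:14  d3:14  d4:12  d5:2 — peak 14.

14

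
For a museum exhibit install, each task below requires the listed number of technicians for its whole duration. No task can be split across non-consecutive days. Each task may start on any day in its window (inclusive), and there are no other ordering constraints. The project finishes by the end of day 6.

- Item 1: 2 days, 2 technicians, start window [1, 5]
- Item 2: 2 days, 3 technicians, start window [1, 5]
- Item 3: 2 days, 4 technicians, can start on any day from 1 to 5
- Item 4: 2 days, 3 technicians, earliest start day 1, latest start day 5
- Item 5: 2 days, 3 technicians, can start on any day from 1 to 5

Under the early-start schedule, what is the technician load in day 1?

15

At early start, day 1 has: Item 1, Item 2, Item 3, Item 4, Item 5.
Demand: 2 + 3 + 4 + 3 + 3 = 15.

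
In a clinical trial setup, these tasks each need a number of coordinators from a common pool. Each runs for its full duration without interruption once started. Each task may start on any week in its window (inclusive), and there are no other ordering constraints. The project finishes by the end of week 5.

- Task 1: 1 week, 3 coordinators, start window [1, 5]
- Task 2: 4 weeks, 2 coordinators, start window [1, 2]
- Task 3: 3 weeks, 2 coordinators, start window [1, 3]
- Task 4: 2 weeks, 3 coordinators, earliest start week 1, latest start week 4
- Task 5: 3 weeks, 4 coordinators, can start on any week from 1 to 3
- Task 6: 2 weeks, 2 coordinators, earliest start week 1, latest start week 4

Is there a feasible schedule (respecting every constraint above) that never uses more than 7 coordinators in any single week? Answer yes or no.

Total coordinator-weeks = 39; over 5 weeks the average is 39/5 > 7, so some week must exceed 7.

no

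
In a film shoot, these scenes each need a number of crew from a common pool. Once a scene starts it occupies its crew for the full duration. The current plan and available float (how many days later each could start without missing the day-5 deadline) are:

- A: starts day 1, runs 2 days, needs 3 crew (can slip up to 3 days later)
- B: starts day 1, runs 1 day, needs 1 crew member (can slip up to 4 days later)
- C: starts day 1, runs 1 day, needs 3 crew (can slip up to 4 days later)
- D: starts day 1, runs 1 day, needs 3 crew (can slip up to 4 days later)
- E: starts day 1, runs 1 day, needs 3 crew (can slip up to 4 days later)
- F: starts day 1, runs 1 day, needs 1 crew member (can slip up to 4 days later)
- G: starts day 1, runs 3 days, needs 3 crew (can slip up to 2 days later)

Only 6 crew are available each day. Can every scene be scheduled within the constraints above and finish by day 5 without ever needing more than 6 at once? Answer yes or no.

Schedule A@1, B@1, C@2, D@3, E@4, F@1, G@3: d1:5  d2:6  d3:6  d4:6  d5:3 — peak 6 ≤ 6.

yes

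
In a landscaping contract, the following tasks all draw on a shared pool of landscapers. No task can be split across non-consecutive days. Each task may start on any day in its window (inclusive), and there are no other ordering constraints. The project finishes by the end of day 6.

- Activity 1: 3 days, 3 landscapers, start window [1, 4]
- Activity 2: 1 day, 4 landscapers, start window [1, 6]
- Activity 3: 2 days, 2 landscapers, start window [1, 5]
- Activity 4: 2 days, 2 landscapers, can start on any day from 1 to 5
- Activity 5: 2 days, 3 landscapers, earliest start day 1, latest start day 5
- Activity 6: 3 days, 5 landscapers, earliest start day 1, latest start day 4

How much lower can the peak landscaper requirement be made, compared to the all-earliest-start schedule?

11

Early-start peak: d1:19  d2:15  d3:8  d4:0  d5:0  d6:0 ⇒ 19.
Leveled (Activity 1@1, Activity 2@1, Activity 3@2, Activity 4@2, Activity 5@4, Activity 6@4): d1:7  d2:7  d3:7  d4:8  d5:8  d6:5 ⇒ 8.
Reduction 19 − 8 = 11.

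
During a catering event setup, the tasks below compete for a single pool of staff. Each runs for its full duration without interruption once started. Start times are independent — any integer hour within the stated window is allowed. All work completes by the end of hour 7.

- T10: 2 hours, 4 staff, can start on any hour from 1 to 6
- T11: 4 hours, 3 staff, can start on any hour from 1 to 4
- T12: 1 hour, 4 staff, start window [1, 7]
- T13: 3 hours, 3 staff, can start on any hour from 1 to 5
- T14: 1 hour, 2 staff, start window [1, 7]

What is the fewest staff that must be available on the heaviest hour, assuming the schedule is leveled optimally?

Early-start (T10@1, T11@1, T12@1, T13@1, T14@1) gives peak 16: h1:16  h2:10  h3:6  h4:3  h5:0  h6:0  h7:0.
Shift T11→3, T12→7, T13→3.
Schedule T10@1, T11@3, T12@7, T13@3, T14@1: h1:6  h2:4  h3:6  h4:6  h5:6  h6:3  h7:4 — peak 6.

6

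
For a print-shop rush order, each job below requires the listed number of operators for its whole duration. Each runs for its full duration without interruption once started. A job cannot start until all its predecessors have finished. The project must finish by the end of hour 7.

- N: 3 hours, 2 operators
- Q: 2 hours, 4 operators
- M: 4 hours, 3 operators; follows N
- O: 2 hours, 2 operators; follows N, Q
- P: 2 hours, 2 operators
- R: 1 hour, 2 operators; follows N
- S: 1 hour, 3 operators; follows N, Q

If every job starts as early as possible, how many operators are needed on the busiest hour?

10

Early-start schedule: N@1, Q@1, M@4, O@4, P@1, R@4, S@4.
Load per hour: hour 1: 8, hour 2: 8, hour 3: 2, hour 4: 10, hour 5: 5, hour 6: 3, hour 7: 3.
Peak is 10.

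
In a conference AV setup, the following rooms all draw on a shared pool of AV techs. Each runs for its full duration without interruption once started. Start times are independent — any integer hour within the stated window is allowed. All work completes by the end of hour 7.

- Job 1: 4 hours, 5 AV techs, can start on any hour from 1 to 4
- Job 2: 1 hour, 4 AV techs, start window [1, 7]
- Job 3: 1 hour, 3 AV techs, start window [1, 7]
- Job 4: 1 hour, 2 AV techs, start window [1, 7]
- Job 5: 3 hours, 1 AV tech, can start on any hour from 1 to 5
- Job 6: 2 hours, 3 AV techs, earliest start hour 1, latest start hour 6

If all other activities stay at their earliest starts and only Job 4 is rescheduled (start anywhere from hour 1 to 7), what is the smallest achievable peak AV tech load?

Job 4@1: h1:18  h2:9  h3:6  h4:5  h5:0  h6:0  h7:0 → peak 18
Job 4@2: h1:16  h2:11  h3:6  h4:5  h5:0  h6:0  h7:0 → peak 16
Job 4@3: h1:16  h2:9  h3:8  h4:5  h5:0  h6:0  h7:0 → peak 16
Job 4@4: h1:16  h2:9  h3:6  h4:7  h5:0  h6:0  h7:0 → peak 16
Job 4@5: h1:16  h2:9  h3:6  h4:5  h5:2  h6:0  h7:0 → peak 16
Job 4@6: h1:16  h2:9  h3:6  h4:5  h5:0  h6:2  h7:0 → peak 16
Job 4@7: h1:16  h2:9  h3:6  h4:5  h5:0  h6:0  h7:2 → peak 16
Best is Job 4@2, peak 16.

16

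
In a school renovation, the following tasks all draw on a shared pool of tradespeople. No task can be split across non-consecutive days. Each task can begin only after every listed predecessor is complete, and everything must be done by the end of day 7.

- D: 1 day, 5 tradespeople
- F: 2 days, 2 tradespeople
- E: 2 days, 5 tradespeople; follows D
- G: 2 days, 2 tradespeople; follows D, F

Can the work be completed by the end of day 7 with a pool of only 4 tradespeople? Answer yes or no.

The minimum achievable peak is 5; 4 < 5, so no feasible schedule stays within the cap.

no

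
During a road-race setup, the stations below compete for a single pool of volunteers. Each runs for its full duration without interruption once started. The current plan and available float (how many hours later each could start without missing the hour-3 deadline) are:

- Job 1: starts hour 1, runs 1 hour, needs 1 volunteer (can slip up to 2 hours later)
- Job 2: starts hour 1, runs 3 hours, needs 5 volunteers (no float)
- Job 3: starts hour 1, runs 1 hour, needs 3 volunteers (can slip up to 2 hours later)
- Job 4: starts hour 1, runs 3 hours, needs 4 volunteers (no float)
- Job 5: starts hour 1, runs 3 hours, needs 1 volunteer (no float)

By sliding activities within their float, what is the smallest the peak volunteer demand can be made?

Early-start (Job 1@1, Job 2@1, Job 3@1, Job 4@1, Job 5@1) gives peak 14: h1:14  h2:10  h3:10.
Shift Job 3→2.
Schedule Job 1@1, Job 2@1, Job 3@2, Job 4@1, Job 5@1: h1:11  h2:13  h3:10 — peak 13.
No arrangement of the 9 feasible schedules does better.

13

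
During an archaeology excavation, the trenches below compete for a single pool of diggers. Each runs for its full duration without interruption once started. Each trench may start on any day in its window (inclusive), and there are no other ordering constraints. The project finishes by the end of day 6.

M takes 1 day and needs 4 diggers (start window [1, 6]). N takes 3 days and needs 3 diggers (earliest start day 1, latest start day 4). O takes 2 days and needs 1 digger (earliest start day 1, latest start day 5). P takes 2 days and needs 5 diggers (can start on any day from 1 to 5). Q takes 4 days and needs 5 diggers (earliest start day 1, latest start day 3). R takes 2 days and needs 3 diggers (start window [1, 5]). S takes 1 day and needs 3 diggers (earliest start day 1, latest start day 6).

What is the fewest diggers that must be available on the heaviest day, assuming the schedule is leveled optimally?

Early-start (M@1, N@1, O@1, P@1, Q@1, R@1, S@1) gives peak 24: d1:24  d2:17  d3:8  d4:5  d5:0  d6:0.
Shift O→2, P→4, Q→3, S→2.
Schedule M@1, N@1, O@2, P@4, Q@3, R@1, S@2: d1:10  d2:10  d3:9  d4:10  d5:10  d6:5 — peak 10.

10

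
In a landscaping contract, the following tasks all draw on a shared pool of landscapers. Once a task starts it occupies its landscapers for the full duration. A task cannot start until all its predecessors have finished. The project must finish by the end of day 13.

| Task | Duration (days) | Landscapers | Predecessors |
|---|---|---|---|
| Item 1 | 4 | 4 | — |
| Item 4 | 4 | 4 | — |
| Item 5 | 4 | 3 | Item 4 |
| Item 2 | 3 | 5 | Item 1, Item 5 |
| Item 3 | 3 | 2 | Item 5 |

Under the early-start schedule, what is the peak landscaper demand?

Early-start schedule: Item 1@1, Item 4@1, Item 5@5, Item 2@9, Item 3@9.
Load per day: day 1: 8, day 2: 8, day 3: 8, day 4: 8, day 5: 3, day 6: 3, day 7: 3, day 8: 3, day 9: 7, day 10: 7, day 11: 7, day 12: 0, day 13: 0.
Peak is 8.

8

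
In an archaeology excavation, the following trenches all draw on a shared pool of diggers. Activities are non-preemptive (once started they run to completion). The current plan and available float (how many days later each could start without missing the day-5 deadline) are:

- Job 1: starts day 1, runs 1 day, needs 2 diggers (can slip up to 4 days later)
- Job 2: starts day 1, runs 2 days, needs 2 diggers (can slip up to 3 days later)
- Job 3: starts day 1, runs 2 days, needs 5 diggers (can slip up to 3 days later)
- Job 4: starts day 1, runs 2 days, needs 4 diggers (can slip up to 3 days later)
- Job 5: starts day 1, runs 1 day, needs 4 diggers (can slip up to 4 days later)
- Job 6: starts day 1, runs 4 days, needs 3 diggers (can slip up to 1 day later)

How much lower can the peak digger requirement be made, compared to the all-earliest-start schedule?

Early-start peak: d1:20  d2:14  d3:3  d4:3  d5:0 ⇒ 20.
Leveled (Job 1@1, Job 2@1, Job 3@3, Job 4@1, Job 5@5, Job 6@2): d1:8  d2:9  d3:8  d4:8  d5:7 ⇒ 9.
Reduction 20 − 9 = 11.

11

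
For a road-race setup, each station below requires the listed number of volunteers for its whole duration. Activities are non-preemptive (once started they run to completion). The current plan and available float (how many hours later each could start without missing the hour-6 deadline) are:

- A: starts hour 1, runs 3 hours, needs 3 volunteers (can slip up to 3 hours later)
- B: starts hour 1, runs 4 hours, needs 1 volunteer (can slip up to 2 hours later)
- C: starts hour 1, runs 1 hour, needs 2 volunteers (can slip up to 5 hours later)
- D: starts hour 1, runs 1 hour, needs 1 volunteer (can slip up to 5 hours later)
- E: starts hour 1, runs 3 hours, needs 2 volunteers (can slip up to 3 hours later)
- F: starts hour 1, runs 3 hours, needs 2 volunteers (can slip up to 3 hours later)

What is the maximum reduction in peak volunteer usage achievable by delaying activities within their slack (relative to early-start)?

Early-start peak: h1:11  h2:8  h3:8  h4:1  h5:0  h6:0 ⇒ 11.
Leveled (A@1, B@2, C@1, D@2, E@4, F@4): h1:5  h2:5  h3:4  h4:5  h5:5  h6:4 ⇒ 5.
Reduction 11 − 5 = 6.

6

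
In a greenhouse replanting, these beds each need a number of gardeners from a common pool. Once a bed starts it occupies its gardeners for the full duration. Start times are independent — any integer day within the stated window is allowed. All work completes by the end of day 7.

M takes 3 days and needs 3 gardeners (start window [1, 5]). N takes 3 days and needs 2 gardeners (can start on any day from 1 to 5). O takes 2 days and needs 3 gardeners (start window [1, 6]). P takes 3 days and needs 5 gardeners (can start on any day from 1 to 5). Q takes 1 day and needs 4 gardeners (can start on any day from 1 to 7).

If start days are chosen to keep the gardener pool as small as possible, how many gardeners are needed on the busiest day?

Early-start (M@1, N@1, O@1, P@1, Q@1) gives peak 17: d1:17  d2:13  d3:10  d4:0  d5:0  d6:0  d7:0.
Shift N→3, P→4, Q→7.
Schedule M@1, N@3, O@1, P@4, Q@7: d1:6  d2:6  d3:5  d4:7  d5:7  d6:5  d7:4 — peak 7.

7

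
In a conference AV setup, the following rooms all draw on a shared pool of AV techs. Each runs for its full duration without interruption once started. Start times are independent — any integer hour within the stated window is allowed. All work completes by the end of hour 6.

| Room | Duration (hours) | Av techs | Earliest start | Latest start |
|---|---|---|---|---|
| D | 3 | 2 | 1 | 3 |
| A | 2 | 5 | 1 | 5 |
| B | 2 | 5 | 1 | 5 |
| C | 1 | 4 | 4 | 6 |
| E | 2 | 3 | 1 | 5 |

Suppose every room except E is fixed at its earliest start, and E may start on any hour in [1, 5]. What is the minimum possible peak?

12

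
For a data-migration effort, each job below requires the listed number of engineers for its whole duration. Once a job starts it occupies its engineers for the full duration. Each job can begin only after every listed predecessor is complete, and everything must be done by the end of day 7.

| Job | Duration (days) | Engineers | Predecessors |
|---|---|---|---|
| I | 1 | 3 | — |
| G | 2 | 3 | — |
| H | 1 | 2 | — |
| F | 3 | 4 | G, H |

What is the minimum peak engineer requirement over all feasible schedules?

4

Early-start (I@1, G@1, H@1, F@3) gives peak 8: d1:8  d2:3  d3:4  d4:4  d5:4  d6:0  d7:0.
Shift G→2, H→4, F→5.
Schedule I@1, G@2, H@4, F@5: d1:3  d2:3  d3:3  d4:2  d5:4  d6:4  d7:4 — peak 4.
Total engineer-days = 23 over 7 days ⇒ peak ≥ ⌈23/7⌉ = 4, so 4 is optimal.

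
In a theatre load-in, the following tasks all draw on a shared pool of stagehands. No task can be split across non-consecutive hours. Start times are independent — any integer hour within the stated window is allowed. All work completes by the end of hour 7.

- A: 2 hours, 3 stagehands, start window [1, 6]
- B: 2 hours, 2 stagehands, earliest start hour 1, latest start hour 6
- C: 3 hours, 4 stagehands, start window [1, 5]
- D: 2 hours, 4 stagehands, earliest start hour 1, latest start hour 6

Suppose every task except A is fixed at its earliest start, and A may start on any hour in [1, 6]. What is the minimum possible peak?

A@1: h1:13  h2:13  h3:4  h4:0  h5:0  h6:0  h7:0 → peak 13
A@2: h1:10  h2:13  h3:7  h4:0  h5:0  h6:0  h7:0 → peak 13
A@3: h1:10  h2:10  h3:7  h4:3  h5:0  h6:0  h7:0 → peak 10
A@4: h1:10  h2:10  h3:4  h4:3  h5:3  h6:0  h7:0 → peak 10
A@5: h1:10  h2:10  h3:4  h4:0  h5:3  h6:3  h7:0 → peak 10
A@6: h1:10  h2:10  h3:4  h4:0  h5:0  h6:3  h7:3 → peak 10
Best is A@3, peak 10.

10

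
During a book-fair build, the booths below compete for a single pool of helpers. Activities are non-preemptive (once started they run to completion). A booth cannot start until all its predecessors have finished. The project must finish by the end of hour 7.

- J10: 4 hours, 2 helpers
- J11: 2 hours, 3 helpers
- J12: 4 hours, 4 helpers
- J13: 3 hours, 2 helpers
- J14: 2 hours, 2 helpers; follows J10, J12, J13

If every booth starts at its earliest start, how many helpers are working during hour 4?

6

At early start, hour 4 has: J10, J12.
Demand: 2 + 4 = 6.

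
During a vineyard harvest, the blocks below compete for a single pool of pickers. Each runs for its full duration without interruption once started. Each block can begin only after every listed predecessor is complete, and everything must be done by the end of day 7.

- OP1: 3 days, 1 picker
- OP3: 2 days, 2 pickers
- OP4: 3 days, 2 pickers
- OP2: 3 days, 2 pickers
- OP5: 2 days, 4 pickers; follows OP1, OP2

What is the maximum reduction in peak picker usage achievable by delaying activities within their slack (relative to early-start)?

2

Early-start peak: d1:7  d2:7  d3:5  d4:4  d5:4  d6:0  d7:0 ⇒ 7.
Leveled (OP1@1, OP3@1, OP4@1, OP2@3, OP5@6): d1:5  d2:5  d3:5  d4:2  d5:2  d6:4  d7:4 ⇒ 5.
Reduction 7 − 5 = 2.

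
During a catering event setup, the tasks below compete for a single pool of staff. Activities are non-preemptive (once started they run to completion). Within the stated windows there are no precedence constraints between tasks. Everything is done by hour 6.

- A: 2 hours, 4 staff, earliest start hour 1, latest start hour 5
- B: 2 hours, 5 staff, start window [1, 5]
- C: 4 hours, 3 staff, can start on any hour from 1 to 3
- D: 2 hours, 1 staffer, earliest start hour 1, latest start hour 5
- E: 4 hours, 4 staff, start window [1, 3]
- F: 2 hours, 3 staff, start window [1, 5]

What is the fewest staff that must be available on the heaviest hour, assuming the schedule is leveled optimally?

10

Early-start (A@1, B@1, C@1, D@1, E@1, F@1) gives peak 20: h1:20  h2:20  h3:7  h4:7  h5:0  h6:0.
Shift C→3, E→3, F→3.
Schedule A@1, B@1, C@3, D@1, E@3, F@3: h1:10  h2:10  h3:10  h4:10  h5:7  h6:7 — peak 10.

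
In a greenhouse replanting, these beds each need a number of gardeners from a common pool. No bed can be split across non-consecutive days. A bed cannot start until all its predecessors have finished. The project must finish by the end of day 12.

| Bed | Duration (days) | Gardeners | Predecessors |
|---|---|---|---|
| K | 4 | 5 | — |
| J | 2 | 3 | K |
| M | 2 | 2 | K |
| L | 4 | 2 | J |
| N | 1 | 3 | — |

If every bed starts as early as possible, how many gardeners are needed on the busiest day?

8

Early-start schedule: K@1, J@5, M@5, L@7, N@1.
Load per day: day 1: 8, day 2: 5, day 3: 5, day 4: 5, day 5: 5, day 6: 5, day 7: 2, day 8: 2, day 9: 2, day 10: 2, day 11: 0, day 12: 0.
Peak is 8.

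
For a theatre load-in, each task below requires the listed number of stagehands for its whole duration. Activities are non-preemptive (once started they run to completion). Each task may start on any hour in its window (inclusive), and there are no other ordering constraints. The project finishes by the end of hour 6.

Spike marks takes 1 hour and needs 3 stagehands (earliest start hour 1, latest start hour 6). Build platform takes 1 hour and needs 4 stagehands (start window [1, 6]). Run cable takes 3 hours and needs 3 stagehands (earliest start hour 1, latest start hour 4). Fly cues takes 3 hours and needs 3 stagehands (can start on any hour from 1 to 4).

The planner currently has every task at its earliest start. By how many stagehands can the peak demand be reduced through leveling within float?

7

Early-start peak: h1:13  h2:6  h3:6  h4:0  h5:0  h6:0 ⇒ 13.
Leveled (Spike marks@1, Build platform@2, Run cable@3, Fly cues@3): h1:3  h2:4  h3:6  h4:6  h5:6  h6:0 ⇒ 6.
Reduction 13 − 6 = 7.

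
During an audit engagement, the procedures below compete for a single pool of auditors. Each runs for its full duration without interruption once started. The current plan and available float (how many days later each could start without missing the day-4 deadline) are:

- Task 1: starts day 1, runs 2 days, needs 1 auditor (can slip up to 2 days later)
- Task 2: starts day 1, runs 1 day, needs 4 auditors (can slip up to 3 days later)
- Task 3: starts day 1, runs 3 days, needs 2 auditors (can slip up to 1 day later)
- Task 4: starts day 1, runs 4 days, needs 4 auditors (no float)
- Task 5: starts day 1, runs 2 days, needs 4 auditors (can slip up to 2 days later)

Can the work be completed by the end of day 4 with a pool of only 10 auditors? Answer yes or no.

Schedule Task 1@1, Task 2@1, Task 3@2, Task 4@1, Task 5@3: d1:9  d2:7  d3:10  d4:10 — peak 10 ≤ 10.

yes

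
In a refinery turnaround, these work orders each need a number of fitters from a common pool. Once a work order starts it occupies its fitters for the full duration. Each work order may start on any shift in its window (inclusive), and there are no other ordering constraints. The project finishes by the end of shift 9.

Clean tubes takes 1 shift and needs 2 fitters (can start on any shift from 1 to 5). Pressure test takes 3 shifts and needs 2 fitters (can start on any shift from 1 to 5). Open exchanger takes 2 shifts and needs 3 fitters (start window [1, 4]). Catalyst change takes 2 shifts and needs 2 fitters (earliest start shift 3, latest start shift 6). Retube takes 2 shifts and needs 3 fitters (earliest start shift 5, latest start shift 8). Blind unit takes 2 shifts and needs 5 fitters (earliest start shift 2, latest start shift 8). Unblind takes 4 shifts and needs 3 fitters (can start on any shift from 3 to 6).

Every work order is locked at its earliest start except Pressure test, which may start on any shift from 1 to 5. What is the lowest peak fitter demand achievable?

Pressure test@1: s1:7  s2:10  s3:12  s4:5  s5:6  s6:6  s7:0  s8:0  s9:0 → peak 12
Pressure test@2: s1:5  s2:10  s3:12  s4:7  s5:6  s6:6  s7:0  s8:0  s9:0 → peak 12
Pressure test@3: s1:5  s2:8  s3:12  s4:7  s5:8  s6:6  s7:0  s8:0  s9:0 → peak 12
Pressure test@4: s1:5  s2:8  s3:10  s4:7  s5:8  s6:8  s7:0  s8:0  s9:0 → peak 10
Pressure test@5: s1:5  s2:8  s3:10  s4:5  s5:8  s6:8  s7:2  s8:0  s9:0 → peak 10
Best is Pressure test@4, peak 10.

10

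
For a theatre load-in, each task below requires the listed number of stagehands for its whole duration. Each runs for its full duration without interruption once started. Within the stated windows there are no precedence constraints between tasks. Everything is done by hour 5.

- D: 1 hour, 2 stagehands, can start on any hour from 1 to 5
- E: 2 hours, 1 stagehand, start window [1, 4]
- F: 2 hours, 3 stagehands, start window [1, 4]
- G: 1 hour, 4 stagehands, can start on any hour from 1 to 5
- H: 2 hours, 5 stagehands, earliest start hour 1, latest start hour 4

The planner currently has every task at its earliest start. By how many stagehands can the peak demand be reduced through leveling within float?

10

Early-start peak: h1:15  h2:9  h3:0  h4:0  h5:0 ⇒ 15.
Leveled (D@1, E@2, F@1, G@3, H@4): h1:5  h2:4  h3:5  h4:5  h5:5 ⇒ 5.
Reduction 15 − 5 = 10.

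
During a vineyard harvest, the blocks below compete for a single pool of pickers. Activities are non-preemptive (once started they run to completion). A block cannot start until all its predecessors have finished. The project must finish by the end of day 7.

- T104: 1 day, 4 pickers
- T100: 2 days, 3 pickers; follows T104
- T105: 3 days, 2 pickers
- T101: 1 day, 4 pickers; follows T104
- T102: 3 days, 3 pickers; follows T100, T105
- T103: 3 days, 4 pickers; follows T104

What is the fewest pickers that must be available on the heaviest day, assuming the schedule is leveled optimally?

7

Early-start (T104@1, T100@2, T105@1, T101@2, T102@4, T103@2) gives peak 13: d1:6  d2:13  d3:9  d4:7  d5:3  d6:3  d7:0.
Shift T101→4, T103→5.
Schedule T104@1, T100@2, T105@1, T101@4, T102@4, T103@5: d1:6  d2:5  d3:5  d4:7  d5:7  d6:7  d7:4 — peak 7.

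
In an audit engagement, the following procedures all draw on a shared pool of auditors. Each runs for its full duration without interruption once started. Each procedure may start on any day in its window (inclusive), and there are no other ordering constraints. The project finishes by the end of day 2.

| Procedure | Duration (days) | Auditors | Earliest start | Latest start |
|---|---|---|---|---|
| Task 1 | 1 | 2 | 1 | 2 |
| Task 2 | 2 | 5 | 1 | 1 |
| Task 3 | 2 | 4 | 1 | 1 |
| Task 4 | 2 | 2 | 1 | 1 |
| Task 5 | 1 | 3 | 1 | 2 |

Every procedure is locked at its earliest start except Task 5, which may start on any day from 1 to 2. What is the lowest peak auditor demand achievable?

14

Task 5@1: d1:16  d2:11 → peak 16
Task 5@2: d1:13  d2:14 → peak 14
Best is Task 5@2, peak 14.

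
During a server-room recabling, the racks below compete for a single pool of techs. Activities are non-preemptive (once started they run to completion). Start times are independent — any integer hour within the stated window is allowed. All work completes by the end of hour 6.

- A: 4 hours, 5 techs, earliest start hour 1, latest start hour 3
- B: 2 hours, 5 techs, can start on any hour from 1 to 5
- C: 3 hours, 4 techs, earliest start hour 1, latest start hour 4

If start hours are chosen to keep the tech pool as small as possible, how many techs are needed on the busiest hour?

9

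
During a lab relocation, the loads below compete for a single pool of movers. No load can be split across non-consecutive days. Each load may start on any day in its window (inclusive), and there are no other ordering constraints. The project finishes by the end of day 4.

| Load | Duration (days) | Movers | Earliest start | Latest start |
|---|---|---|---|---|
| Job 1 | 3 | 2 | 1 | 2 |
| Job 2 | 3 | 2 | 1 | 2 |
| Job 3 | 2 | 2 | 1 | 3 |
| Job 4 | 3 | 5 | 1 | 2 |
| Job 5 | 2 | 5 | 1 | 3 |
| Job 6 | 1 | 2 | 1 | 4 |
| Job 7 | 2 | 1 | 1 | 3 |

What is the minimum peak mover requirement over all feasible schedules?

Early-start (Job 1@1, Job 2@1, Job 3@1, Job 4@1, Job 5@1, Job 6@1, Job 7@1) gives peak 19: d1:19  d2:17  d3:9  d4:0.
Shift Job 5→3.
Schedule Job 1@1, Job 2@1, Job 3@1, Job 4@1, Job 5@3, Job 6@1, Job 7@1: d1:14  d2:12  d3:14  d4:5 — peak 14.

14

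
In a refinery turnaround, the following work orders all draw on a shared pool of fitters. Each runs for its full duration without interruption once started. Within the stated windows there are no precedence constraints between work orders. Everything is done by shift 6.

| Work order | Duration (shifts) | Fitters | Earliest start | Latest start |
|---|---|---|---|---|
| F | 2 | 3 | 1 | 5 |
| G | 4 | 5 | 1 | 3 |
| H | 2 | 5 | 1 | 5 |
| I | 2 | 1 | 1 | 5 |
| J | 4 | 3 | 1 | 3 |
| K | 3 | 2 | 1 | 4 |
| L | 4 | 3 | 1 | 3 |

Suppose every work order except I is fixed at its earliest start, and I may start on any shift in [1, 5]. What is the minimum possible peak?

I@1: s1:22  s2:22  s3:13  s4:11  s5:0  s6:0 → peak 22
I@2: s1:21  s2:22  s3:14  s4:11  s5:0  s6:0 → peak 22
I@3: s1:21  s2:21  s3:14  s4:12  s5:0  s6:0 → peak 21
I@4: s1:21  s2:21  s3:13  s4:12  s5:1  s6:0 → peak 21
I@5: s1:21  s2:21  s3:13  s4:11  s5:1  s6:1 → peak 21
Best is I@3, peak 21.

21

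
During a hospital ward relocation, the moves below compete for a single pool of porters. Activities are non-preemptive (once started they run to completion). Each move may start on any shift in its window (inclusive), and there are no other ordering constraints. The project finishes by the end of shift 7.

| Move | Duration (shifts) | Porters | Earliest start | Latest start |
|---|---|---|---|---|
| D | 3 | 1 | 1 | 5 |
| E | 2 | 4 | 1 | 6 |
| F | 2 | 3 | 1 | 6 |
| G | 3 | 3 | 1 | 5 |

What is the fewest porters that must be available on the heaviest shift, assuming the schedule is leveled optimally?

Early-start (D@1, E@1, F@1, G@1) gives peak 11: s1:11  s2:11  s3:4  s4:0  s5:0  s6:0  s7:0.
Shift E→4, F→6.
Schedule D@1, E@4, F@6, G@1: s1:4  s2:4  s3:4  s4:4  s5:4  s6:3  s7:3 — peak 4.
Total porter-shifts = 26 over 7 shifts ⇒ peak ≥ ⌈26/7⌉ = 4, so 4 is optimal.

4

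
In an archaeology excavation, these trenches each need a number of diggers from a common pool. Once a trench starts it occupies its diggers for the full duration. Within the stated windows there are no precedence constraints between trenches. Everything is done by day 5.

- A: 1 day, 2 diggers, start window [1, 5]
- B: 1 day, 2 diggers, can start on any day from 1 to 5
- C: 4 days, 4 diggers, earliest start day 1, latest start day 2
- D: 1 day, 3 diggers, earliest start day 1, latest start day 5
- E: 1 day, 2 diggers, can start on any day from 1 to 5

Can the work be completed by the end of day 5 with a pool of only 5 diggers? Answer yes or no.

The minimum achievable peak is 6; 5 < 6, so no feasible schedule stays within the cap.

no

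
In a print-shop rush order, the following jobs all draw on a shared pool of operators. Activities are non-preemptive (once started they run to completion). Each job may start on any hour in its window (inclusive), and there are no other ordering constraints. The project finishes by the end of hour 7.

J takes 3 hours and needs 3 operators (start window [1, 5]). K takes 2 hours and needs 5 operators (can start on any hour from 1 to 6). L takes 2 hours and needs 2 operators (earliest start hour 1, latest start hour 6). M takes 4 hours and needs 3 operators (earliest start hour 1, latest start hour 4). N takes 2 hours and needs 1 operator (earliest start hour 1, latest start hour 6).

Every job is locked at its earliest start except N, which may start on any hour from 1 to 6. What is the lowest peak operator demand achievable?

13

N@1: h1:14  h2:14  h3:6  h4:3  h5:0  h6:0  h7:0 → peak 14
N@2: h1:13  h2:14  h3:7  h4:3  h5:0  h6:0  h7:0 → peak 14
N@3: h1:13  h2:13  h3:7  h4:4  h5:0  h6:0  h7:0 → peak 13
N@4: h1:13  h2:13  h3:6  h4:4  h5:1  h6:0  h7:0 → peak 13
N@5: h1:13  h2:13  h3:6  h4:3  h5:1  h6:1  h7:0 → peak 13
N@6: h1:13  h2:13  h3:6  h4:3  h5:0  h6:1  h7:1 → peak 13
Best is N@3, peak 13.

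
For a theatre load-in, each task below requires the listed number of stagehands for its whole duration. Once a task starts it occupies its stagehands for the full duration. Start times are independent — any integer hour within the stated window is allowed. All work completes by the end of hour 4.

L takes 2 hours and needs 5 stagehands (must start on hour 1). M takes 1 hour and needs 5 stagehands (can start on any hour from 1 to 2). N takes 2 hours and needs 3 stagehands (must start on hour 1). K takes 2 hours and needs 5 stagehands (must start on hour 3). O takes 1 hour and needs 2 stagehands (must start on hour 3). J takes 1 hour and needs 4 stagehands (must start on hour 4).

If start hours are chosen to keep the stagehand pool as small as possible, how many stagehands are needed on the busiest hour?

Schedule L@1, M@1, N@1, K@3, O@3, J@4: h1:13  h2:8  h3:7  h4:9 — peak 13.
No arrangement of the 2 feasible schedules does better.

13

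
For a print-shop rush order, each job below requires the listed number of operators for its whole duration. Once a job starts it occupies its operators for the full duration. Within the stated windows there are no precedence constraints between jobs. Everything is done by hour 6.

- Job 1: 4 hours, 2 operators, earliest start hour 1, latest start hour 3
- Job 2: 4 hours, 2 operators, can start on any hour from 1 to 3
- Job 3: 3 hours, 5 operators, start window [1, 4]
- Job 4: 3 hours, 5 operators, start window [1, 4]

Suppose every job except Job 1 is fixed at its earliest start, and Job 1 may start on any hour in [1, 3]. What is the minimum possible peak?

Job 1@1: h1:14  h2:14  h3:14  h4:4  h5:0  h6:0 → peak 14
Job 1@2: h1:12  h2:14  h3:14  h4:4  h5:2  h6:0 → peak 14
Job 1@3: h1:12  h2:12  h3:14  h4:4  h5:2  h6:2 → peak 14
Best is Job 1@1, peak 14.

14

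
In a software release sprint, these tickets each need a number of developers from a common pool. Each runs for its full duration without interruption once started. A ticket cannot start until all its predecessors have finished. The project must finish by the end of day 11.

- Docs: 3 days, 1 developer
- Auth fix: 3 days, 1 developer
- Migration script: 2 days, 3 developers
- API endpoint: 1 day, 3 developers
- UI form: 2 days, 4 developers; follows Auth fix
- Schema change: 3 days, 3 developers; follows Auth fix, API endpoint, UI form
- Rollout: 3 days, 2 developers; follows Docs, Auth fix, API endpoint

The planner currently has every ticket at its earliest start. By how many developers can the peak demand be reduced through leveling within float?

Early-start peak: d1:8  d2:5  d3:2  d4:6  d5:6  d6:5  d7:3  d8:3  d9:0  d10:0  d11:0 ⇒ 8.
Leveled (Docs@6, Auth fix@1, Migration script@1, API endpoint@3, UI form@4, Schema change@6, Rollout@9): d1:4  d2:4  d3:4  d4:4  d5:4  d6:4  d7:4  d8:4  d9:2  d10:2  d11:2 ⇒ 4.
Reduction 8 − 4 = 4.

4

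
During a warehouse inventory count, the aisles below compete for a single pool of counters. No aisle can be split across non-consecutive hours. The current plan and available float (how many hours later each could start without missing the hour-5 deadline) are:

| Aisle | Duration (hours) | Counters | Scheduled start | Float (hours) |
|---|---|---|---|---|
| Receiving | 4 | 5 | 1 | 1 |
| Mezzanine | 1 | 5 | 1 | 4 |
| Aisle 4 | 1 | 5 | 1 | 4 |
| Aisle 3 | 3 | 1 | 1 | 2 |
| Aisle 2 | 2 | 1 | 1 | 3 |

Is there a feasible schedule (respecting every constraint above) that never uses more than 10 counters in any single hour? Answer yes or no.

Schedule Receiving@1, Mezzanine@1, Aisle 4@2, Aisle 3@3, Aisle 2@3: h1:10  h2:10  h3:7  h4:7  h5:1 — peak 10 ≤ 10.

yes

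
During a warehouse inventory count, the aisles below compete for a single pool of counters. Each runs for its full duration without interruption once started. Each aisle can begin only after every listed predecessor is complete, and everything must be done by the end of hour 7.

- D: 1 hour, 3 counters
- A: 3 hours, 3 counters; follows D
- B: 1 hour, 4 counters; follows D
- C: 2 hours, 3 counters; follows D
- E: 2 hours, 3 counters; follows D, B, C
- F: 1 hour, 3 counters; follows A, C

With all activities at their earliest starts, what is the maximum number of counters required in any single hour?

Early-start schedule: D@1, A@2, B@2, C@2, E@4, F@5.
Load per hour: hour 1: 3, hour 2: 10, hour 3: 6, hour 4: 6, hour 5: 6, hour 6: 0, hour 7: 0.
Peak is 10.

10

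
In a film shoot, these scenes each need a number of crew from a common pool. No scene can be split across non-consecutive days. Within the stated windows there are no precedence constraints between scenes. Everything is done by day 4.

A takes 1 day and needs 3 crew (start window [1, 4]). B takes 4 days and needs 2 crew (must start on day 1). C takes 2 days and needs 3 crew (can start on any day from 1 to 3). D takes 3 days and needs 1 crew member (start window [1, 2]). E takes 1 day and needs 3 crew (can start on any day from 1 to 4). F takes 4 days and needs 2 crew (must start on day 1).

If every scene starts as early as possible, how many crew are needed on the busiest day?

14

Early-start schedule: A@1, B@1, C@1, D@1, E@1, F@1.
Load per day: day 1: 14, day 2: 8, day 3: 5, day 4: 4.
Peak is 14.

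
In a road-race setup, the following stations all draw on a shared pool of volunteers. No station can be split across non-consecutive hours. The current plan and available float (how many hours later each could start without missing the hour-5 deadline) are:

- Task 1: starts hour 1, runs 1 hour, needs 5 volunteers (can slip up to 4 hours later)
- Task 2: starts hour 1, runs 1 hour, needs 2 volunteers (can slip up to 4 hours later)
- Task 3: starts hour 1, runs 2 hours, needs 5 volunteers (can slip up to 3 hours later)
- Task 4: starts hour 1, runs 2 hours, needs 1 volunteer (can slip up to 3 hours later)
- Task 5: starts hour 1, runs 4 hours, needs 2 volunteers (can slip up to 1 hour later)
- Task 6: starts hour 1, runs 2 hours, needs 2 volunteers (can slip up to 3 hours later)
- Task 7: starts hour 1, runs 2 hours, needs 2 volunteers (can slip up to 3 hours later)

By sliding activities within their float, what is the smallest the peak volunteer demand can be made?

7

Early-start (Task 1@1, Task 2@1, Task 3@1, Task 4@1, Task 5@1, Task 6@1, Task 7@1) gives peak 19: h1:19  h2:12  h3:2  h4:2  h5:0.
Shift Task 3→2, Task 4→4, Task 5→2, Task 6→4, Task 7→4.
Schedule Task 1@1, Task 2@1, Task 3@2, Task 4@4, Task 5@2, Task 6@4, Task 7@4: h1:7  h2:7  h3:7  h4:7  h5:7 — peak 7.
Total volunteer-hours = 35 over 5 hours ⇒ peak ≥ ⌈35/5⌉ = 7, so 7 is optimal.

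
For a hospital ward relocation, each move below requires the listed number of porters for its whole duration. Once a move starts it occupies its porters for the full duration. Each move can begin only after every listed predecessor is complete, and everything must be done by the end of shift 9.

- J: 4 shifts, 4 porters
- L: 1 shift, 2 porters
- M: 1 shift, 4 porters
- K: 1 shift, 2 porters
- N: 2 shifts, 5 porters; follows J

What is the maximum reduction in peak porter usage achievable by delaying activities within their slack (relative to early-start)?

Early-start peak: s1:12  s2:4  s3:4  s4:4  s5:5  s6:5  s7:0  s8:0  s9:0 ⇒ 12.
Leveled (J@1, L@5, M@6, K@5, N@7): s1:4  s2:4  s3:4  s4:4  s5:4  s6:4  s7:5  s8:5  s9:0 ⇒ 5.
Reduction 12 − 5 = 7.

7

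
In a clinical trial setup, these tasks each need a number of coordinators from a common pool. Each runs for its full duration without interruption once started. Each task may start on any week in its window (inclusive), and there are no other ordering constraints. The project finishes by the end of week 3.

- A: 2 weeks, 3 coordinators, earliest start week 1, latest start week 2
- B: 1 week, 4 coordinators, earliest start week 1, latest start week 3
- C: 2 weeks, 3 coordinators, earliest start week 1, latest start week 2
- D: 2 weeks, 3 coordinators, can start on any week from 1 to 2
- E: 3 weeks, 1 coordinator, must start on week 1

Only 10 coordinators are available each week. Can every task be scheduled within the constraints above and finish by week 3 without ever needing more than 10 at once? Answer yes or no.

yes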